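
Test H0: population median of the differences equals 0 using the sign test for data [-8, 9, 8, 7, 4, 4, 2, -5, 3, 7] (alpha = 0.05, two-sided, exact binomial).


Step 1: Discard zero differences. Original n = 10; n_eff = number of nonzero differences = 10.
Nonzero differences (with sign): -8, +9, +8, +7, +4, +4, +2, -5, +3, +7
Step 2: Count signs: positive = 8, negative = 2.
Step 3: Under H0: P(positive) = 0.5, so the number of positives S ~ Bin(10, 0.5).
Step 4: Two-sided exact p-value = sum of Bin(10,0.5) probabilities at or below the observed probability = 0.109375.
Step 5: alpha = 0.05. fail to reject H0.

n_eff = 10, pos = 8, neg = 2, p = 0.109375, fail to reject H0.


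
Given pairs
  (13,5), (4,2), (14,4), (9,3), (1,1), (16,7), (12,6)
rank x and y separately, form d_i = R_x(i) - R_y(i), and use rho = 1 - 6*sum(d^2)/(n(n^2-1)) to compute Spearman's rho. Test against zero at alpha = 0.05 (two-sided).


Step 1: Rank x and y separately (midranks; no ties here).
rank(x): 13->5, 4->2, 14->6, 9->3, 1->1, 16->7, 12->4
rank(y): 5->5, 2->2, 4->4, 3->3, 1->1, 7->7, 6->6
Step 2: d_i = R_x(i) - R_y(i); compute d_i^2.
  (5-5)^2=0, (2-2)^2=0, (6-4)^2=4, (3-3)^2=0, (1-1)^2=0, (7-7)^2=0, (4-6)^2=4
sum(d^2) = 8.
Step 3: rho = 1 - 6*8 / (7*(7^2 - 1)) = 1 - 48/336 = 0.857143.
Step 4: Under H0, t = rho * sqrt((n-2)/(1-rho^2)) = 3.7210 ~ t(5).
Step 5: Two-sided p-value from the t-distribution with 5 df = 0.013697.
Step 6: alpha = 0.05. reject H0.

rho = 0.8571, p = 0.013697, reject H0 at alpha = 0.05.


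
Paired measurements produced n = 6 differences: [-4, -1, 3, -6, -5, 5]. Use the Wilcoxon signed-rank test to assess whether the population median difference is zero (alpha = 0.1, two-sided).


Step 1: Drop any zero differences (none here) and take |d_i|.
|d| = [4, 1, 3, 6, 5, 5]
Step 2: Midrank |d_i| (ties get averaged ranks).
ranks: |4|->3, |1|->1, |3|->2, |6|->6, |5|->4.5, |5|->4.5
Step 3: Attach original signs; sum ranks with positive sign and with negative sign.
W+ = 2 + 4.5 = 6.5
W- = 3 + 1 + 6 + 4.5 = 14.5
(Check: W+ + W- = 21 should equal n(n+1)/2 = 21.)
Step 4: Test statistic W = min(W+, W-) = 6.5.
Step 5: Ties in |d|, so use the tie-corrected normal approximation.
        E[W] = n(n+1)/4 = 6*7/4 = 10.5.
        Tie groups: |d|=5 (t=2); sum(t^3 - t) = 6.
        Var[W] = n(n+1)(2n+1)/24 - sum(t^3-t)/48 = 546/24 - 6/48 = 22.625.
        z = (W - E[W]) / sqrt(Var[W]) = (6.5 - 10.5) / 4.7566 = -0.8409.
        Two-sided p = 2*Phi(z) = 0.400381.
Step 6: alpha = 0.1. fail to reject H0.

W+ = 6.5, W- = 14.5, W = min = 6.5, p = 0.400381, fail to reject H0.


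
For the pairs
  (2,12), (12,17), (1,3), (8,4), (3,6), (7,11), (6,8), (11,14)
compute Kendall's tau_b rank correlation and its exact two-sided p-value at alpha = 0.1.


Step 1: Enumerate the 28 unordered pairs (i,j) with i<j and classify each by sign(x_j-x_i) * sign(y_j-y_i).
  (1,2):dx=+10,dy=+5->C; (1,3):dx=-1,dy=-9->C; (1,4):dx=+6,dy=-8->D; (1,5):dx=+1,dy=-6->D
  (1,6):dx=+5,dy=-1->D; (1,7):dx=+4,dy=-4->D; (1,8):dx=+9,dy=+2->C; (2,3):dx=-11,dy=-14->C
  (2,4):dx=-4,dy=-13->C; (2,5):dx=-9,dy=-11->C; (2,6):dx=-5,dy=-6->C; (2,7):dx=-6,dy=-9->C
  (2,8):dx=-1,dy=-3->C; (3,4):dx=+7,dy=+1->C; (3,5):dx=+2,dy=+3->C; (3,6):dx=+6,dy=+8->C
  (3,7):dx=+5,dy=+5->C; (3,8):dx=+10,dy=+11->C; (4,5):dx=-5,dy=+2->D; (4,6):dx=-1,dy=+7->D
  (4,7):dx=-2,dy=+4->D; (4,8):dx=+3,dy=+10->C; (5,6):dx=+4,dy=+5->C; (5,7):dx=+3,dy=+2->C
  (5,8):dx=+8,dy=+8->C; (6,7):dx=-1,dy=-3->C; (6,8):dx=+4,dy=+3->C; (7,8):dx=+5,dy=+6->C
Step 2: C = 21, D = 7, total pairs = 28.
Step 3: tau = (C - D)/(n(n-1)/2) = (21 - 7)/28 = 0.500000.
Step 4: Exact two-sided p-value (enumerate n! = 40320 permutations of y under H0): p = 0.108681.
Step 5: alpha = 0.1. fail to reject H0.

tau_b = 0.5000 (C=21, D=7), p = 0.108681, fail to reject H0.


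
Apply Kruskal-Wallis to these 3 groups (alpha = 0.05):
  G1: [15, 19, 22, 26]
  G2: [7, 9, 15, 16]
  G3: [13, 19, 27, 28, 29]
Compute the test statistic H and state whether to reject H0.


Step 1: Combine all N = 13 observations and assign midranks.
sorted (value, group, rank): (7,G2,1), (9,G2,2), (13,G3,3), (15,G1,4.5), (15,G2,4.5), (16,G2,6), (19,G1,7.5), (19,G3,7.5), (22,G1,9), (26,G1,10), (27,G3,11), (28,G3,12), (29,G3,13)
Step 2: Sum ranks within each group.
R_1 = 31 (n_1 = 4)
R_2 = 13.5 (n_2 = 4)
R_3 = 46.5 (n_3 = 5)
Step 3: H = 12/(N(N+1)) * sum(R_i^2/n_i) - 3(N+1)
     = 12/(13*14) * (31^2/4 + 13.5^2/4 + 46.5^2/5) - 3*14
     = 0.065934 * 718.263 - 42
     = 5.357967.
Step 4: Ties present; correction factor C = 1 - 12/(13^3 - 13) = 0.994505. Corrected H = 5.357967 / 0.994505 = 5.387569.
Step 5: Under H0, H ~ chi^2(2); p-value = 0.067625.
Step 6: alpha = 0.05. fail to reject H0.

H = 5.3876, df = 2, p = 0.067625, fail to reject H0.


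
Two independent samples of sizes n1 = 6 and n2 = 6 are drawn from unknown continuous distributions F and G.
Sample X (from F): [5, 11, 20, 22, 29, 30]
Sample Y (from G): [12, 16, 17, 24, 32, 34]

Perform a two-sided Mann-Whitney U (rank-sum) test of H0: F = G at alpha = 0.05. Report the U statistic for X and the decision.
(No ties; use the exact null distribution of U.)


Step 1: Combine and sort all 12 observations; assign midranks.
sorted (value, group): (5,X), (11,X), (12,Y), (16,Y), (17,Y), (20,X), (22,X), (24,Y), (29,X), (30,X), (32,Y), (34,Y)
ranks: 5->1, 11->2, 12->3, 16->4, 17->5, 20->6, 22->7, 24->8, 29->9, 30->10, 32->11, 34->12
Step 2: Rank sum for X: R1 = 1 + 2 + 6 + 7 + 9 + 10 = 35.
Step 3: U_X = R1 - n1(n1+1)/2 = 35 - 6*7/2 = 35 - 21 = 14.
       U_Y = n1*n2 - U_X = 36 - 14 = 22.
Step 4: No ties, so the exact null distribution of U (based on enumerating the C(12,6) = 924 equally likely rank assignments) gives the two-sided p-value.
Step 5: p-value = 0.588745; compare to alpha = 0.05. fail to reject H0.

U_X = 14, p = 0.588745, fail to reject H0 at alpha = 0.05.


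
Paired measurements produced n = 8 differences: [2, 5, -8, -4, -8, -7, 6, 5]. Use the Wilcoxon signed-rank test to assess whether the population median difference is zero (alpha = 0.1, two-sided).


Step 1: Drop any zero differences (none here) and take |d_i|.
|d| = [2, 5, 8, 4, 8, 7, 6, 5]
Step 2: Midrank |d_i| (ties get averaged ranks).
ranks: |2|->1, |5|->3.5, |8|->7.5, |4|->2, |8|->7.5, |7|->6, |6|->5, |5|->3.5
Step 3: Attach original signs; sum ranks with positive sign and with negative sign.
W+ = 1 + 3.5 + 5 + 3.5 = 13
W- = 7.5 + 2 + 7.5 + 6 = 23
(Check: W+ + W- = 36 should equal n(n+1)/2 = 36.)
Step 4: Test statistic W = min(W+, W-) = 13.
Step 5: Ties in |d|, so use the tie-corrected normal approximation.
        E[W] = n(n+1)/4 = 8*9/4 = 18.
        Tie groups: |d|=5 (t=2), |d|=8 (t=2); sum(t^3 - t) = 12.
        Var[W] = n(n+1)(2n+1)/24 - sum(t^3-t)/48 = 1224/24 - 12/48 = 50.75.
        z = (W - E[W]) / sqrt(Var[W]) = (13 - 18) / 7.1239 = -0.7019.
        Two-sided p = 2*Phi(z) = 0.482765.
Step 6: alpha = 0.1. fail to reject H0.

W+ = 13, W- = 23, W = min = 13, p = 0.482765, fail to reject H0.


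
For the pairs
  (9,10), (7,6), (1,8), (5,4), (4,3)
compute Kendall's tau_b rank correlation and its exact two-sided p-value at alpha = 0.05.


Step 1: Enumerate the 10 unordered pairs (i,j) with i<j and classify each by sign(x_j-x_i) * sign(y_j-y_i).
  (1,2):dx=-2,dy=-4->C; (1,3):dx=-8,dy=-2->C; (1,4):dx=-4,dy=-6->C; (1,5):dx=-5,dy=-7->C
  (2,3):dx=-6,dy=+2->D; (2,4):dx=-2,dy=-2->C; (2,5):dx=-3,dy=-3->C; (3,4):dx=+4,dy=-4->D
  (3,5):dx=+3,dy=-5->D; (4,5):dx=-1,dy=-1->C
Step 2: C = 7, D = 3, total pairs = 10.
Step 3: tau = (C - D)/(n(n-1)/2) = (7 - 3)/10 = 0.400000.
Step 4: Exact two-sided p-value (enumerate n! = 120 permutations of y under H0): p = 0.483333.
Step 5: alpha = 0.05. fail to reject H0.

tau_b = 0.4000 (C=7, D=3), p = 0.483333, fail to reject H0.


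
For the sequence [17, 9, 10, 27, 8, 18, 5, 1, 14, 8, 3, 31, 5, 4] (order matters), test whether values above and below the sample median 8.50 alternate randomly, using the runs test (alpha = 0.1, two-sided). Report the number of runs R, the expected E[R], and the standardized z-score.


Step 1: Compute median = 8.50; label A = above, B = below.
Labels in order: AAAABABBABBABB  (n_A = 7, n_B = 7)
Step 2: Count runs R = 8.
Step 3: Under H0 (random ordering), E[R] = 2*n_A*n_B/(n_A+n_B) + 1 = 2*7*7/14 + 1 = 8.0000.
        Var[R] = 2*n_A*n_B*(2*n_A*n_B - n_A - n_B) / ((n_A+n_B)^2 * (n_A+n_B-1)) = 8232/2548 = 3.2308.
        SD[R] = 1.7974.
Step 4: R = E[R], so z = 0 with no continuity correction.
Step 5: Two-sided p-value via normal approximation = 2*(1 - Phi(|z|)) = 1.000000.
Step 6: alpha = 0.1. fail to reject H0.

R = 8, z = 0.0000, p = 1.000000, fail to reject H0.


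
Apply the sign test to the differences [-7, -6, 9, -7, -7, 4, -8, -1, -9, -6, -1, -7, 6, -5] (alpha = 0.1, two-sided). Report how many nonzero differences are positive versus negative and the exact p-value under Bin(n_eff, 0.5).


Step 1: Discard zero differences. Original n = 14; n_eff = number of nonzero differences = 14.
Nonzero differences (with sign): -7, -6, +9, -7, -7, +4, -8, -1, -9, -6, -1, -7, +6, -5
Step 2: Count signs: positive = 3, negative = 11.
Step 3: Under H0: P(positive) = 0.5, so the number of positives S ~ Bin(14, 0.5).
Step 4: Two-sided exact p-value = sum of Bin(14,0.5) probabilities at or below the observed probability = 0.057373.
Step 5: alpha = 0.1. reject H0.

n_eff = 14, pos = 3, neg = 11, p = 0.057373, reject H0.


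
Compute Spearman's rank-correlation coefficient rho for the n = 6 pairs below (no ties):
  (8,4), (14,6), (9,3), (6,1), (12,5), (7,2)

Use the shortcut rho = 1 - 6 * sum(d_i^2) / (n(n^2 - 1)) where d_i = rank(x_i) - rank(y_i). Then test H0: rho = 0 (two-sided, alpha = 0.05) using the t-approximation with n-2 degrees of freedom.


Step 1: Rank x and y separately (midranks; no ties here).
rank(x): 8->3, 14->6, 9->4, 6->1, 12->5, 7->2
rank(y): 4->4, 6->6, 3->3, 1->1, 5->5, 2->2
Step 2: d_i = R_x(i) - R_y(i); compute d_i^2.
  (3-4)^2=1, (6-6)^2=0, (4-3)^2=1, (1-1)^2=0, (5-5)^2=0, (2-2)^2=0
sum(d^2) = 2.
Step 3: rho = 1 - 6*2 / (6*(6^2 - 1)) = 1 - 12/210 = 0.942857.
Step 4: Under H0, t = rho * sqrt((n-2)/(1-rho^2)) = 5.6595 ~ t(4).
Step 5: Two-sided p-value from the t-distribution with 4 df = 0.004805.
Step 6: alpha = 0.05. reject H0.

rho = 0.9429, p = 0.004805, reject H0 at alpha = 0.05.


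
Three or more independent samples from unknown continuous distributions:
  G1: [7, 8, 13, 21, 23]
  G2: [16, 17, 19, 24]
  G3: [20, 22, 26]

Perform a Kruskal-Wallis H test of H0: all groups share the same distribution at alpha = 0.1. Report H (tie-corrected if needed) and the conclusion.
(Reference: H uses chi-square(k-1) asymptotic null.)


Step 1: Combine all N = 12 observations and assign midranks.
sorted (value, group, rank): (7,G1,1), (8,G1,2), (13,G1,3), (16,G2,4), (17,G2,5), (19,G2,6), (20,G3,7), (21,G1,8), (22,G3,9), (23,G1,10), (24,G2,11), (26,G3,12)
Step 2: Sum ranks within each group.
R_1 = 24 (n_1 = 5)
R_2 = 26 (n_2 = 4)
R_3 = 28 (n_3 = 3)
Step 3: H = 12/(N(N+1)) * sum(R_i^2/n_i) - 3(N+1)
     = 12/(12*13) * (24^2/5 + 26^2/4 + 28^2/3) - 3*13
     = 0.076923 * 545.533 - 39
     = 2.964103.
Step 4: No ties, so H is used without correction.
Step 5: Under H0, H ~ chi^2(2); p-value = 0.227171.
Step 6: alpha = 0.1. fail to reject H0.

H = 2.9641, df = 2, p = 0.227171, fail to reject H0.


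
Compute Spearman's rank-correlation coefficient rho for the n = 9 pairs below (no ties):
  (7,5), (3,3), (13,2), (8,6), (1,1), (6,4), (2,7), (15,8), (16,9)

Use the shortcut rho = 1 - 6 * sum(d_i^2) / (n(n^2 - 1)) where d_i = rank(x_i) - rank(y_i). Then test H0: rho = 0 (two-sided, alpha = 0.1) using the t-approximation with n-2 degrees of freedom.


Step 1: Rank x and y separately (midranks; no ties here).
rank(x): 7->5, 3->3, 13->7, 8->6, 1->1, 6->4, 2->2, 15->8, 16->9
rank(y): 5->5, 3->3, 2->2, 6->6, 1->1, 4->4, 7->7, 8->8, 9->9
Step 2: d_i = R_x(i) - R_y(i); compute d_i^2.
  (5-5)^2=0, (3-3)^2=0, (7-2)^2=25, (6-6)^2=0, (1-1)^2=0, (4-4)^2=0, (2-7)^2=25, (8-8)^2=0, (9-9)^2=0
sum(d^2) = 50.
Step 3: rho = 1 - 6*50 / (9*(9^2 - 1)) = 1 - 300/720 = 0.583333.
Step 4: Under H0, t = rho * sqrt((n-2)/(1-rho^2)) = 1.9001 ~ t(7).
Step 5: Two-sided p-value from the t-distribution with 7 df = 0.099186.
Step 6: alpha = 0.1. reject H0.

rho = 0.5833, p = 0.099186, reject H0 at alpha = 0.1.


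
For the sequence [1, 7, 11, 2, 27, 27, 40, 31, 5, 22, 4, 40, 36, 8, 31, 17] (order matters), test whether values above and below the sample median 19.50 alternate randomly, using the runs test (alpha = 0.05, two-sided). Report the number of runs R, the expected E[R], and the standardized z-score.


Step 1: Compute median = 19.50; label A = above, B = below.
Labels in order: BBBBAAAABABAABAB  (n_A = 8, n_B = 8)
Step 2: Count runs R = 9.
Step 3: Under H0 (random ordering), E[R] = 2*n_A*n_B/(n_A+n_B) + 1 = 2*8*8/16 + 1 = 9.0000.
        Var[R] = 2*n_A*n_B*(2*n_A*n_B - n_A - n_B) / ((n_A+n_B)^2 * (n_A+n_B-1)) = 14336/3840 = 3.7333.
        SD[R] = 1.9322.
Step 4: R = E[R], so z = 0 with no continuity correction.
Step 5: Two-sided p-value via normal approximation = 2*(1 - Phi(|z|)) = 1.000000.
Step 6: alpha = 0.05. fail to reject H0.

R = 9, z = 0.0000, p = 1.000000, fail to reject H0.


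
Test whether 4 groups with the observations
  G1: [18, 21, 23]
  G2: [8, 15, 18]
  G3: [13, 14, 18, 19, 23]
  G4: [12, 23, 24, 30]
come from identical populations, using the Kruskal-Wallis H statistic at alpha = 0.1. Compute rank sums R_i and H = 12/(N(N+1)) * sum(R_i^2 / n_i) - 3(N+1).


Step 1: Combine all N = 15 observations and assign midranks.
sorted (value, group, rank): (8,G2,1), (12,G4,2), (13,G3,3), (14,G3,4), (15,G2,5), (18,G1,7), (18,G2,7), (18,G3,7), (19,G3,9), (21,G1,10), (23,G1,12), (23,G3,12), (23,G4,12), (24,G4,14), (30,G4,15)
Step 2: Sum ranks within each group.
R_1 = 29 (n_1 = 3)
R_2 = 13 (n_2 = 3)
R_3 = 35 (n_3 = 5)
R_4 = 43 (n_4 = 4)
Step 3: H = 12/(N(N+1)) * sum(R_i^2/n_i) - 3(N+1)
     = 12/(15*16) * (29^2/3 + 13^2/3 + 35^2/5 + 43^2/4) - 3*16
     = 0.050000 * 1043.92 - 48
     = 4.195833.
Step 4: Ties present; correction factor C = 1 - 48/(15^3 - 15) = 0.985714. Corrected H = 4.195833 / 0.985714 = 4.256643.
Step 5: Under H0, H ~ chi^2(3); p-value = 0.235052.
Step 6: alpha = 0.1. fail to reject H0.

H = 4.2566, df = 3, p = 0.235052, fail to reject H0.


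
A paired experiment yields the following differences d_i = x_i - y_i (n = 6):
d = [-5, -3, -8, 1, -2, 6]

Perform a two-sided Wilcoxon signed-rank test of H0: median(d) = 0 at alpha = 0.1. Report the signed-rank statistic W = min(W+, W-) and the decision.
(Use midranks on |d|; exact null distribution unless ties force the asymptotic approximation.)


Step 1: Drop any zero differences (none here) and take |d_i|.
|d| = [5, 3, 8, 1, 2, 6]
Step 2: Midrank |d_i| (ties get averaged ranks).
ranks: |5|->4, |3|->3, |8|->6, |1|->1, |2|->2, |6|->5
Step 3: Attach original signs; sum ranks with positive sign and with negative sign.
W+ = 1 + 5 = 6
W- = 4 + 3 + 6 + 2 = 15
(Check: W+ + W- = 21 should equal n(n+1)/2 = 21.)
Step 4: Test statistic W = min(W+, W-) = 6.
Step 5: No ties, so the exact null distribution over the 2^6 = 64 sign assignments gives the two-sided p-value = 0.437500.
Step 6: alpha = 0.1. fail to reject H0.

W+ = 6, W- = 15, W = min = 6, p = 0.437500, fail to reject H0.


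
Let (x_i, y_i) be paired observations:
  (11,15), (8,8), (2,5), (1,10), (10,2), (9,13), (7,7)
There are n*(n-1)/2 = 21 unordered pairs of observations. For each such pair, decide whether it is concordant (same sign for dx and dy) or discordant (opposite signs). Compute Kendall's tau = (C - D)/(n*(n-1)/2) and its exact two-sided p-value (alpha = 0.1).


Step 1: Enumerate the 21 unordered pairs (i,j) with i<j and classify each by sign(x_j-x_i) * sign(y_j-y_i).
  (1,2):dx=-3,dy=-7->C; (1,3):dx=-9,dy=-10->C; (1,4):dx=-10,dy=-5->C; (1,5):dx=-1,dy=-13->C
  (1,6):dx=-2,dy=-2->C; (1,7):dx=-4,dy=-8->C; (2,3):dx=-6,dy=-3->C; (2,4):dx=-7,dy=+2->D
  (2,5):dx=+2,dy=-6->D; (2,6):dx=+1,dy=+5->C; (2,7):dx=-1,dy=-1->C; (3,4):dx=-1,dy=+5->D
  (3,5):dx=+8,dy=-3->D; (3,6):dx=+7,dy=+8->C; (3,7):dx=+5,dy=+2->C; (4,5):dx=+9,dy=-8->D
  (4,6):dx=+8,dy=+3->C; (4,7):dx=+6,dy=-3->D; (5,6):dx=-1,dy=+11->D; (5,7):dx=-3,dy=+5->D
  (6,7):dx=-2,dy=-6->C
Step 2: C = 13, D = 8, total pairs = 21.
Step 3: tau = (C - D)/(n(n-1)/2) = (13 - 8)/21 = 0.238095.
Step 4: Exact two-sided p-value (enumerate n! = 5040 permutations of y under H0): p = 0.561905.
Step 5: alpha = 0.1. fail to reject H0.

tau_b = 0.2381 (C=13, D=8), p = 0.561905, fail to reject H0.


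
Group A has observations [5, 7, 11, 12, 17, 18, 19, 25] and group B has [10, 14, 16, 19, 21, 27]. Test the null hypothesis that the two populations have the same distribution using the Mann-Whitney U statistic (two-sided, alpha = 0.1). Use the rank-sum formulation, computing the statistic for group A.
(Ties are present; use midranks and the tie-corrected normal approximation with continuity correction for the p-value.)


Step 1: Combine and sort all 14 observations; assign midranks.
sorted (value, group): (5,X), (7,X), (10,Y), (11,X), (12,X), (14,Y), (16,Y), (17,X), (18,X), (19,X), (19,Y), (21,Y), (25,X), (27,Y)
ranks: 5->1, 7->2, 10->3, 11->4, 12->5, 14->6, 16->7, 17->8, 18->9, 19->10.5, 19->10.5, 21->12, 25->13, 27->14
Step 2: Rank sum for X: R1 = 1 + 2 + 4 + 5 + 8 + 9 + 10.5 + 13 = 52.5.
Step 3: U_X = R1 - n1(n1+1)/2 = 52.5 - 8*9/2 = 52.5 - 36 = 16.5.
       U_Y = n1*n2 - U_X = 48 - 16.5 = 31.5.
Step 4: Ties are present, so use the tie-corrected normal approximation (with continuity correction) for the p-value.
Step 5: p-value = 0.365629; compare to alpha = 0.1. fail to reject H0.

U_X = 16.5, p = 0.365629, fail to reject H0 at alpha = 0.1.


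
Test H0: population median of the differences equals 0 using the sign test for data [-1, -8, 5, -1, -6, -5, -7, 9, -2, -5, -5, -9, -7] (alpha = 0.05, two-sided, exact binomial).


Step 1: Discard zero differences. Original n = 13; n_eff = number of nonzero differences = 13.
Nonzero differences (with sign): -1, -8, +5, -1, -6, -5, -7, +9, -2, -5, -5, -9, -7
Step 2: Count signs: positive = 2, negative = 11.
Step 3: Under H0: P(positive) = 0.5, so the number of positives S ~ Bin(13, 0.5).
Step 4: Two-sided exact p-value = sum of Bin(13,0.5) probabilities at or below the observed probability = 0.022461.
Step 5: alpha = 0.05. reject H0.

n_eff = 13, pos = 2, neg = 11, p = 0.022461, reject H0.


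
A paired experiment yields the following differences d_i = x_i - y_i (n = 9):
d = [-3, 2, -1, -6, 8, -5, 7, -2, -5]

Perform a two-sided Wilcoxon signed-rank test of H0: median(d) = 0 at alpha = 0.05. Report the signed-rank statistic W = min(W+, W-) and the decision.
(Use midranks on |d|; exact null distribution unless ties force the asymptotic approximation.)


Step 1: Drop any zero differences (none here) and take |d_i|.
|d| = [3, 2, 1, 6, 8, 5, 7, 2, 5]
Step 2: Midrank |d_i| (ties get averaged ranks).
ranks: |3|->4, |2|->2.5, |1|->1, |6|->7, |8|->9, |5|->5.5, |7|->8, |2|->2.5, |5|->5.5
Step 3: Attach original signs; sum ranks with positive sign and with negative sign.
W+ = 2.5 + 9 + 8 = 19.5
W- = 4 + 1 + 7 + 5.5 + 2.5 + 5.5 = 25.5
(Check: W+ + W- = 45 should equal n(n+1)/2 = 45.)
Step 4: Test statistic W = min(W+, W-) = 19.5.
Step 5: Ties in |d|, so use the tie-corrected normal approximation.
        E[W] = n(n+1)/4 = 9*10/4 = 22.5.
        Tie groups: |d|=2 (t=2), |d|=5 (t=2); sum(t^3 - t) = 12.
        Var[W] = n(n+1)(2n+1)/24 - sum(t^3-t)/48 = 1710/24 - 12/48 = 71.
        z = (W - E[W]) / sqrt(Var[W]) = (19.5 - 22.5) / 8.4261 = -0.3560.
        Two-sided p = 2*Phi(z) = 0.721815.
Step 6: alpha = 0.05. fail to reject H0.

W+ = 19.5, W- = 25.5, W = min = 19.5, p = 0.721815, fail to reject H0.


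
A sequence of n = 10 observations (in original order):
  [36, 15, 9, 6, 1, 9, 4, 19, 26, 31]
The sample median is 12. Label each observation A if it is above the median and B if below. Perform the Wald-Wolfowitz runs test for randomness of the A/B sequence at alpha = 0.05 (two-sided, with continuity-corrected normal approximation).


Step 1: Compute median = 12; label A = above, B = below.
Labels in order: AABBBBBAAA  (n_A = 5, n_B = 5)
Step 2: Count runs R = 3.
Step 3: Under H0 (random ordering), E[R] = 2*n_A*n_B/(n_A+n_B) + 1 = 2*5*5/10 + 1 = 6.0000.
        Var[R] = 2*n_A*n_B*(2*n_A*n_B - n_A - n_B) / ((n_A+n_B)^2 * (n_A+n_B-1)) = 2000/900 = 2.2222.
        SD[R] = 1.4907.
Step 4: Continuity-corrected z = (R + 0.5 - E[R]) / SD[R] = (3 + 0.5 - 6.0000) / 1.4907 = -1.6771.
Step 5: Two-sided p-value via normal approximation = 2*(1 - Phi(|z|)) = 0.093533.
Step 6: alpha = 0.05. fail to reject H0.

R = 3, z = -1.6771, p = 0.093533, fail to reject H0.


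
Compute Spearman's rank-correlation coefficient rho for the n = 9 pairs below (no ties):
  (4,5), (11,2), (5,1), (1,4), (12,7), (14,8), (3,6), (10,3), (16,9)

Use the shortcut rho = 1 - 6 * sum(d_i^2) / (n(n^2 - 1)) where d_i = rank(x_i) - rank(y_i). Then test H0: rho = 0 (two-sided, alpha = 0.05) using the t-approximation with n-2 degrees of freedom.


Step 1: Rank x and y separately (midranks; no ties here).
rank(x): 4->3, 11->6, 5->4, 1->1, 12->7, 14->8, 3->2, 10->5, 16->9
rank(y): 5->5, 2->2, 1->1, 4->4, 7->7, 8->8, 6->6, 3->3, 9->9
Step 2: d_i = R_x(i) - R_y(i); compute d_i^2.
  (3-5)^2=4, (6-2)^2=16, (4-1)^2=9, (1-4)^2=9, (7-7)^2=0, (8-8)^2=0, (2-6)^2=16, (5-3)^2=4, (9-9)^2=0
sum(d^2) = 58.
Step 3: rho = 1 - 6*58 / (9*(9^2 - 1)) = 1 - 348/720 = 0.516667.
Step 4: Under H0, t = rho * sqrt((n-2)/(1-rho^2)) = 1.5966 ~ t(7).
Step 5: Two-sided p-value from the t-distribution with 7 df = 0.154390.
Step 6: alpha = 0.05. fail to reject H0.

rho = 0.5167, p = 0.154390, fail to reject H0 at alpha = 0.05.


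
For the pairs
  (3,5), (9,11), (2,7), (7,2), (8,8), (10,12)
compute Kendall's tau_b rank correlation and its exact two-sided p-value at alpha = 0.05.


Step 1: Enumerate the 15 unordered pairs (i,j) with i<j and classify each by sign(x_j-x_i) * sign(y_j-y_i).
  (1,2):dx=+6,dy=+6->C; (1,3):dx=-1,dy=+2->D; (1,4):dx=+4,dy=-3->D; (1,5):dx=+5,dy=+3->C
  (1,6):dx=+7,dy=+7->C; (2,3):dx=-7,dy=-4->C; (2,4):dx=-2,dy=-9->C; (2,5):dx=-1,dy=-3->C
  (2,6):dx=+1,dy=+1->C; (3,4):dx=+5,dy=-5->D; (3,5):dx=+6,dy=+1->C; (3,6):dx=+8,dy=+5->C
  (4,5):dx=+1,dy=+6->C; (4,6):dx=+3,dy=+10->C; (5,6):dx=+2,dy=+4->C
Step 2: C = 12, D = 3, total pairs = 15.
Step 3: tau = (C - D)/(n(n-1)/2) = (12 - 3)/15 = 0.600000.
Step 4: Exact two-sided p-value (enumerate n! = 720 permutations of y under H0): p = 0.136111.
Step 5: alpha = 0.05. fail to reject H0.

tau_b = 0.6000 (C=12, D=3), p = 0.136111, fail to reject H0.


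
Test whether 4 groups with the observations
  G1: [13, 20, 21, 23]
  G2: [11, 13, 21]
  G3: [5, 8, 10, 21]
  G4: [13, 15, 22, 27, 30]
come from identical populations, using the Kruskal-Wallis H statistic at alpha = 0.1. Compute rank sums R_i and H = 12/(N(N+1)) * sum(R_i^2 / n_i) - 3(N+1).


Step 1: Combine all N = 16 observations and assign midranks.
sorted (value, group, rank): (5,G3,1), (8,G3,2), (10,G3,3), (11,G2,4), (13,G1,6), (13,G2,6), (13,G4,6), (15,G4,8), (20,G1,9), (21,G1,11), (21,G2,11), (21,G3,11), (22,G4,13), (23,G1,14), (27,G4,15), (30,G4,16)
Step 2: Sum ranks within each group.
R_1 = 40 (n_1 = 4)
R_2 = 21 (n_2 = 3)
R_3 = 17 (n_3 = 4)
R_4 = 58 (n_4 = 5)
Step 3: H = 12/(N(N+1)) * sum(R_i^2/n_i) - 3(N+1)
     = 12/(16*17) * (40^2/4 + 21^2/3 + 17^2/4 + 58^2/5) - 3*17
     = 0.044118 * 1292.05 - 51
     = 6.002206.
Step 4: Ties present; correction factor C = 1 - 48/(16^3 - 16) = 0.988235. Corrected H = 6.002206 / 0.988235 = 6.073661.
Step 5: Under H0, H ~ chi^2(3); p-value = 0.108081.
Step 6: alpha = 0.1. fail to reject H0.

H = 6.0737, df = 3, p = 0.108081, fail to reject H0.


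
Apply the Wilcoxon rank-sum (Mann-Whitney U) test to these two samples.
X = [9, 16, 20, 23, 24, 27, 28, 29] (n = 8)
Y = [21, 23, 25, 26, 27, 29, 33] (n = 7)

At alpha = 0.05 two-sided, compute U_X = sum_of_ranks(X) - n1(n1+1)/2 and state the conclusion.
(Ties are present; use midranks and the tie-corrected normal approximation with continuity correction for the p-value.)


Step 1: Combine and sort all 15 observations; assign midranks.
sorted (value, group): (9,X), (16,X), (20,X), (21,Y), (23,X), (23,Y), (24,X), (25,Y), (26,Y), (27,X), (27,Y), (28,X), (29,X), (29,Y), (33,Y)
ranks: 9->1, 16->2, 20->3, 21->4, 23->5.5, 23->5.5, 24->7, 25->8, 26->9, 27->10.5, 27->10.5, 28->12, 29->13.5, 29->13.5, 33->15
Step 2: Rank sum for X: R1 = 1 + 2 + 3 + 5.5 + 7 + 10.5 + 12 + 13.5 = 54.5.
Step 3: U_X = R1 - n1(n1+1)/2 = 54.5 - 8*9/2 = 54.5 - 36 = 18.5.
       U_Y = n1*n2 - U_X = 56 - 18.5 = 37.5.
Step 4: Ties are present, so use the tie-corrected normal approximation (with continuity correction) for the p-value.
Step 5: p-value = 0.296324; compare to alpha = 0.05. fail to reject H0.

U_X = 18.5, p = 0.296324, fail to reject H0 at alpha = 0.05.


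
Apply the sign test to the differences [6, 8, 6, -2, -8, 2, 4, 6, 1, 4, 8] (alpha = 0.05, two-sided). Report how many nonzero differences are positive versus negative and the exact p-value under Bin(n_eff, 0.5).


Step 1: Discard zero differences. Original n = 11; n_eff = number of nonzero differences = 11.
Nonzero differences (with sign): +6, +8, +6, -2, -8, +2, +4, +6, +1, +4, +8
Step 2: Count signs: positive = 9, negative = 2.
Step 3: Under H0: P(positive) = 0.5, so the number of positives S ~ Bin(11, 0.5).
Step 4: Two-sided exact p-value = sum of Bin(11,0.5) probabilities at or below the observed probability = 0.065430.
Step 5: alpha = 0.05. fail to reject H0.

n_eff = 11, pos = 9, neg = 2, p = 0.065430, fail to reject H0.


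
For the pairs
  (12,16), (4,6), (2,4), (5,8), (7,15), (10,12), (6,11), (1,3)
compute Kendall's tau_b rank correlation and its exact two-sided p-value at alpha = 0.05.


Step 1: Enumerate the 28 unordered pairs (i,j) with i<j and classify each by sign(x_j-x_i) * sign(y_j-y_i).
  (1,2):dx=-8,dy=-10->C; (1,3):dx=-10,dy=-12->C; (1,4):dx=-7,dy=-8->C; (1,5):dx=-5,dy=-1->C
  (1,6):dx=-2,dy=-4->C; (1,7):dx=-6,dy=-5->C; (1,8):dx=-11,dy=-13->C; (2,3):dx=-2,dy=-2->C
  (2,4):dx=+1,dy=+2->C; (2,5):dx=+3,dy=+9->C; (2,6):dx=+6,dy=+6->C; (2,7):dx=+2,dy=+5->C
  (2,8):dx=-3,dy=-3->C; (3,4):dx=+3,dy=+4->C; (3,5):dx=+5,dy=+11->C; (3,6):dx=+8,dy=+8->C
  (3,7):dx=+4,dy=+7->C; (3,8):dx=-1,dy=-1->C; (4,5):dx=+2,dy=+7->C; (4,6):dx=+5,dy=+4->C
  (4,7):dx=+1,dy=+3->C; (4,8):dx=-4,dy=-5->C; (5,6):dx=+3,dy=-3->D; (5,7):dx=-1,dy=-4->C
  (5,8):dx=-6,dy=-12->C; (6,7):dx=-4,dy=-1->C; (6,8):dx=-9,dy=-9->C; (7,8):dx=-5,dy=-8->C
Step 2: C = 27, D = 1, total pairs = 28.
Step 3: tau = (C - D)/(n(n-1)/2) = (27 - 1)/28 = 0.928571.
Step 4: Exact two-sided p-value (enumerate n! = 40320 permutations of y under H0): p = 0.000397.
Step 5: alpha = 0.05. reject H0.

tau_b = 0.9286 (C=27, D=1), p = 0.000397, reject H0.


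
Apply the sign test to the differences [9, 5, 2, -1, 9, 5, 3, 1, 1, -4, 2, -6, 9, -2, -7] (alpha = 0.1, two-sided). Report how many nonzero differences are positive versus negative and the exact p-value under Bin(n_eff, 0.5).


Step 1: Discard zero differences. Original n = 15; n_eff = number of nonzero differences = 15.
Nonzero differences (with sign): +9, +5, +2, -1, +9, +5, +3, +1, +1, -4, +2, -6, +9, -2, -7
Step 2: Count signs: positive = 10, negative = 5.
Step 3: Under H0: P(positive) = 0.5, so the number of positives S ~ Bin(15, 0.5).
Step 4: Two-sided exact p-value = sum of Bin(15,0.5) probabilities at or below the observed probability = 0.301758.
Step 5: alpha = 0.1. fail to reject H0.

n_eff = 15, pos = 10, neg = 5, p = 0.301758, fail to reject H0.


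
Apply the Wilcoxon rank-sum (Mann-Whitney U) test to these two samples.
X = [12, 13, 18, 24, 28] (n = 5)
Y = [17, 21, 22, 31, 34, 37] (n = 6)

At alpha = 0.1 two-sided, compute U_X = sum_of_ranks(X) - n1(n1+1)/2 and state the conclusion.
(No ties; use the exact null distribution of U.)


Step 1: Combine and sort all 11 observations; assign midranks.
sorted (value, group): (12,X), (13,X), (17,Y), (18,X), (21,Y), (22,Y), (24,X), (28,X), (31,Y), (34,Y), (37,Y)
ranks: 12->1, 13->2, 17->3, 18->4, 21->5, 22->6, 24->7, 28->8, 31->9, 34->10, 37->11
Step 2: Rank sum for X: R1 = 1 + 2 + 4 + 7 + 8 = 22.
Step 3: U_X = R1 - n1(n1+1)/2 = 22 - 5*6/2 = 22 - 15 = 7.
       U_Y = n1*n2 - U_X = 30 - 7 = 23.
Step 4: No ties, so the exact null distribution of U (based on enumerating the C(11,5) = 462 equally likely rank assignments) gives the two-sided p-value.
Step 5: p-value = 0.177489; compare to alpha = 0.1. fail to reject H0.

U_X = 7, p = 0.177489, fail to reject H0 at alpha = 0.1.


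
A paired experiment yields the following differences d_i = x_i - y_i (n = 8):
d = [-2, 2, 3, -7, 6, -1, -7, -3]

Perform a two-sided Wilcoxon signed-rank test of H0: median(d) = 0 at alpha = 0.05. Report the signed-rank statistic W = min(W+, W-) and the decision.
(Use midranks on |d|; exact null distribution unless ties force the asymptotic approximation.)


Step 1: Drop any zero differences (none here) and take |d_i|.
|d| = [2, 2, 3, 7, 6, 1, 7, 3]
Step 2: Midrank |d_i| (ties get averaged ranks).
ranks: |2|->2.5, |2|->2.5, |3|->4.5, |7|->7.5, |6|->6, |1|->1, |7|->7.5, |3|->4.5
Step 3: Attach original signs; sum ranks with positive sign and with negative sign.
W+ = 2.5 + 4.5 + 6 = 13
W- = 2.5 + 7.5 + 1 + 7.5 + 4.5 = 23
(Check: W+ + W- = 36 should equal n(n+1)/2 = 36.)
Step 4: Test statistic W = min(W+, W-) = 13.
Step 5: Ties in |d|, so use the tie-corrected normal approximation.
        E[W] = n(n+1)/4 = 8*9/4 = 18.
        Tie groups: |d|=2 (t=2), |d|=3 (t=2), |d|=7 (t=2); sum(t^3 - t) = 18.
        Var[W] = n(n+1)(2n+1)/24 - sum(t^3-t)/48 = 1224/24 - 18/48 = 50.625.
        z = (W - E[W]) / sqrt(Var[W]) = (13 - 18) / 7.1151 = -0.7027.
        Two-sided p = 2*Phi(z) = 0.482225.
Step 6: alpha = 0.05. fail to reject H0.

W+ = 13, W- = 23, W = min = 13, p = 0.482225, fail to reject H0.


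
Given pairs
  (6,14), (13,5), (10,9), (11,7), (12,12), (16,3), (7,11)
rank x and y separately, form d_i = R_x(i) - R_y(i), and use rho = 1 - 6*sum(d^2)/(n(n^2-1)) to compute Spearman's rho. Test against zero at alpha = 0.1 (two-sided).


Step 1: Rank x and y separately (midranks; no ties here).
rank(x): 6->1, 13->6, 10->3, 11->4, 12->5, 16->7, 7->2
rank(y): 14->7, 5->2, 9->4, 7->3, 12->6, 3->1, 11->5
Step 2: d_i = R_x(i) - R_y(i); compute d_i^2.
  (1-7)^2=36, (6-2)^2=16, (3-4)^2=1, (4-3)^2=1, (5-6)^2=1, (7-1)^2=36, (2-5)^2=9
sum(d^2) = 100.
Step 3: rho = 1 - 6*100 / (7*(7^2 - 1)) = 1 - 600/336 = -0.785714.
Step 4: Under H0, t = rho * sqrt((n-2)/(1-rho^2)) = -2.8402 ~ t(5).
Step 5: Two-sided p-value from the t-distribution with 5 df = 0.036238.
Step 6: alpha = 0.1. reject H0.

rho = -0.7857, p = 0.036238, reject H0 at alpha = 0.1.


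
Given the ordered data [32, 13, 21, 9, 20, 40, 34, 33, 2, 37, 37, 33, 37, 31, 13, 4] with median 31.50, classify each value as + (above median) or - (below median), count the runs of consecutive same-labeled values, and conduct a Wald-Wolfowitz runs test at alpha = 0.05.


Step 1: Compute median = 31.50; label A = above, B = below.
Labels in order: ABBBBAAABAAAABBB  (n_A = 8, n_B = 8)
Step 2: Count runs R = 6.
Step 3: Under H0 (random ordering), E[R] = 2*n_A*n_B/(n_A+n_B) + 1 = 2*8*8/16 + 1 = 9.0000.
        Var[R] = 2*n_A*n_B*(2*n_A*n_B - n_A - n_B) / ((n_A+n_B)^2 * (n_A+n_B-1)) = 14336/3840 = 3.7333.
        SD[R] = 1.9322.
Step 4: Continuity-corrected z = (R + 0.5 - E[R]) / SD[R] = (6 + 0.5 - 9.0000) / 1.9322 = -1.2939.
Step 5: Two-sided p-value via normal approximation = 2*(1 - Phi(|z|)) = 0.195709.
Step 6: alpha = 0.05. fail to reject H0.

R = 6, z = -1.2939, p = 0.195709, fail to reject H0.


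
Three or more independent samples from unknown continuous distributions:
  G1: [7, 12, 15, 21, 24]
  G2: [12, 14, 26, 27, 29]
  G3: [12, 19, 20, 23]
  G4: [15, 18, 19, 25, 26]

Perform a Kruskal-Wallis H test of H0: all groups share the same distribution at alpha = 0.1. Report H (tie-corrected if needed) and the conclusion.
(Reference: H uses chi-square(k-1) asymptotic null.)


Step 1: Combine all N = 19 observations and assign midranks.
sorted (value, group, rank): (7,G1,1), (12,G1,3), (12,G2,3), (12,G3,3), (14,G2,5), (15,G1,6.5), (15,G4,6.5), (18,G4,8), (19,G3,9.5), (19,G4,9.5), (20,G3,11), (21,G1,12), (23,G3,13), (24,G1,14), (25,G4,15), (26,G2,16.5), (26,G4,16.5), (27,G2,18), (29,G2,19)
Step 2: Sum ranks within each group.
R_1 = 36.5 (n_1 = 5)
R_2 = 61.5 (n_2 = 5)
R_3 = 36.5 (n_3 = 4)
R_4 = 55.5 (n_4 = 5)
Step 3: H = 12/(N(N+1)) * sum(R_i^2/n_i) - 3(N+1)
     = 12/(19*20) * (36.5^2/5 + 61.5^2/5 + 36.5^2/4 + 55.5^2/5) - 3*20
     = 0.031579 * 1972.01 - 60
     = 2.274079.
Step 4: Ties present; correction factor C = 1 - 42/(19^3 - 19) = 0.993860. Corrected H = 2.274079 / 0.993860 = 2.288129.
Step 5: Under H0, H ~ chi^2(3); p-value = 0.514799.
Step 6: alpha = 0.1. fail to reject H0.

H = 2.2881, df = 3, p = 0.514799, fail to reject H0.


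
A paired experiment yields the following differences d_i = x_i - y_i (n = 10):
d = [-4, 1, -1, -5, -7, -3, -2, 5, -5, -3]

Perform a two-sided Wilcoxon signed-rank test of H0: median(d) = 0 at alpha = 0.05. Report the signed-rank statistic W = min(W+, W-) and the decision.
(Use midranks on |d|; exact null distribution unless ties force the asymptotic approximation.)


Step 1: Drop any zero differences (none here) and take |d_i|.
|d| = [4, 1, 1, 5, 7, 3, 2, 5, 5, 3]
Step 2: Midrank |d_i| (ties get averaged ranks).
ranks: |4|->6, |1|->1.5, |1|->1.5, |5|->8, |7|->10, |3|->4.5, |2|->3, |5|->8, |5|->8, |3|->4.5
Step 3: Attach original signs; sum ranks with positive sign and with negative sign.
W+ = 1.5 + 8 = 9.5
W- = 6 + 1.5 + 8 + 10 + 4.5 + 3 + 8 + 4.5 = 45.5
(Check: W+ + W- = 55 should equal n(n+1)/2 = 55.)
Step 4: Test statistic W = min(W+, W-) = 9.5.
Step 5: Ties in |d|, so use the tie-corrected normal approximation.
        E[W] = n(n+1)/4 = 10*11/4 = 27.5.
        Tie groups: |d|=1 (t=2), |d|=3 (t=2), |d|=5 (t=3); sum(t^3 - t) = 36.
        Var[W] = n(n+1)(2n+1)/24 - sum(t^3-t)/48 = 2310/24 - 36/48 = 95.5.
        z = (W - E[W]) / sqrt(Var[W]) = (9.5 - 27.5) / 9.7724 = -1.8419.
        Two-sided p = 2*Phi(z) = 0.065487.
Step 6: alpha = 0.05. fail to reject H0.

W+ = 9.5, W- = 45.5, W = min = 9.5, p = 0.065487, fail to reject H0.


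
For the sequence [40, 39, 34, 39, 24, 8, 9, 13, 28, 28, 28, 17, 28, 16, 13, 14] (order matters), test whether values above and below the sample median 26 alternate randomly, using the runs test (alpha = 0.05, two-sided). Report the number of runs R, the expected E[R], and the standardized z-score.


Step 1: Compute median = 26; label A = above, B = below.
Labels in order: AAAABBBBAAABABBB  (n_A = 8, n_B = 8)
Step 2: Count runs R = 6.
Step 3: Under H0 (random ordering), E[R] = 2*n_A*n_B/(n_A+n_B) + 1 = 2*8*8/16 + 1 = 9.0000.
        Var[R] = 2*n_A*n_B*(2*n_A*n_B - n_A - n_B) / ((n_A+n_B)^2 * (n_A+n_B-1)) = 14336/3840 = 3.7333.
        SD[R] = 1.9322.
Step 4: Continuity-corrected z = (R + 0.5 - E[R]) / SD[R] = (6 + 0.5 - 9.0000) / 1.9322 = -1.2939.
Step 5: Two-sided p-value via normal approximation = 2*(1 - Phi(|z|)) = 0.195709.
Step 6: alpha = 0.05. fail to reject H0.

R = 6, z = -1.2939, p = 0.195709, fail to reject H0.


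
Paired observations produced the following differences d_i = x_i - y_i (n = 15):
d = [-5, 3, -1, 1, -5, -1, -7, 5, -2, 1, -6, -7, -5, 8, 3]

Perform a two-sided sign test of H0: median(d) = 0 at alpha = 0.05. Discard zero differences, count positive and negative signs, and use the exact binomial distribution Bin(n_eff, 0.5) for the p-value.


Step 1: Discard zero differences. Original n = 15; n_eff = number of nonzero differences = 15.
Nonzero differences (with sign): -5, +3, -1, +1, -5, -1, -7, +5, -2, +1, -6, -7, -5, +8, +3
Step 2: Count signs: positive = 6, negative = 9.
Step 3: Under H0: P(positive) = 0.5, so the number of positives S ~ Bin(15, 0.5).
Step 4: Two-sided exact p-value = sum of Bin(15,0.5) probabilities at or below the observed probability = 0.607239.
Step 5: alpha = 0.05. fail to reject H0.

n_eff = 15, pos = 6, neg = 9, p = 0.607239, fail to reject H0.


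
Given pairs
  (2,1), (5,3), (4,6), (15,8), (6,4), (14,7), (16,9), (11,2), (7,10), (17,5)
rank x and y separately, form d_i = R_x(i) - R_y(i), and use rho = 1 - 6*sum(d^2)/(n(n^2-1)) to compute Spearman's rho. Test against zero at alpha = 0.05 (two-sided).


Step 1: Rank x and y separately (midranks; no ties here).
rank(x): 2->1, 5->3, 4->2, 15->8, 6->4, 14->7, 16->9, 11->6, 7->5, 17->10
rank(y): 1->1, 3->3, 6->6, 8->8, 4->4, 7->7, 9->9, 2->2, 10->10, 5->5
Step 2: d_i = R_x(i) - R_y(i); compute d_i^2.
  (1-1)^2=0, (3-3)^2=0, (2-6)^2=16, (8-8)^2=0, (4-4)^2=0, (7-7)^2=0, (9-9)^2=0, (6-2)^2=16, (5-10)^2=25, (10-5)^2=25
sum(d^2) = 82.
Step 3: rho = 1 - 6*82 / (10*(10^2 - 1)) = 1 - 492/990 = 0.503030.
Step 4: Under H0, t = rho * sqrt((n-2)/(1-rho^2)) = 1.6462 ~ t(8).
Step 5: Two-sided p-value from the t-distribution with 8 df = 0.138334.
Step 6: alpha = 0.05. fail to reject H0.

rho = 0.5030, p = 0.138334, fail to reject H0 at alpha = 0.05.


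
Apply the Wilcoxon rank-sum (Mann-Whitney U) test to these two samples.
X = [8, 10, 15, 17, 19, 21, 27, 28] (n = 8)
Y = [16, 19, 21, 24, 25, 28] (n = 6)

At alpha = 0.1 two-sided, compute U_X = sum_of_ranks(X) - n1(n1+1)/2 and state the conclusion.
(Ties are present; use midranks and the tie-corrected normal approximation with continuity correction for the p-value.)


Step 1: Combine and sort all 14 observations; assign midranks.
sorted (value, group): (8,X), (10,X), (15,X), (16,Y), (17,X), (19,X), (19,Y), (21,X), (21,Y), (24,Y), (25,Y), (27,X), (28,X), (28,Y)
ranks: 8->1, 10->2, 15->3, 16->4, 17->5, 19->6.5, 19->6.5, 21->8.5, 21->8.5, 24->10, 25->11, 27->12, 28->13.5, 28->13.5
Step 2: Rank sum for X: R1 = 1 + 2 + 3 + 5 + 6.5 + 8.5 + 12 + 13.5 = 51.5.
Step 3: U_X = R1 - n1(n1+1)/2 = 51.5 - 8*9/2 = 51.5 - 36 = 15.5.
       U_Y = n1*n2 - U_X = 48 - 15.5 = 32.5.
Step 4: Ties are present, so use the tie-corrected normal approximation (with continuity correction) for the p-value.
Step 5: p-value = 0.300101; compare to alpha = 0.1. fail to reject H0.

U_X = 15.5, p = 0.300101, fail to reject H0 at alpha = 0.1.


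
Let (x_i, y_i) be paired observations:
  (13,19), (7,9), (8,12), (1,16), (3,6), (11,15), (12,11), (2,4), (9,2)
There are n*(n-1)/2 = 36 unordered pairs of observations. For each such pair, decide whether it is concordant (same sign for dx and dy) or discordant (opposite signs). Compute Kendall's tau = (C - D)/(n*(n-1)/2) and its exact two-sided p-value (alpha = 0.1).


Step 1: Enumerate the 36 unordered pairs (i,j) with i<j and classify each by sign(x_j-x_i) * sign(y_j-y_i).
  (1,2):dx=-6,dy=-10->C; (1,3):dx=-5,dy=-7->C; (1,4):dx=-12,dy=-3->C; (1,5):dx=-10,dy=-13->C
  (1,6):dx=-2,dy=-4->C; (1,7):dx=-1,dy=-8->C; (1,8):dx=-11,dy=-15->C; (1,9):dx=-4,dy=-17->C
  (2,3):dx=+1,dy=+3->C; (2,4):dx=-6,dy=+7->D; (2,5):dx=-4,dy=-3->C; (2,6):dx=+4,dy=+6->C
  (2,7):dx=+5,dy=+2->C; (2,8):dx=-5,dy=-5->C; (2,9):dx=+2,dy=-7->D; (3,4):dx=-7,dy=+4->D
  (3,5):dx=-5,dy=-6->C; (3,6):dx=+3,dy=+3->C; (3,7):dx=+4,dy=-1->D; (3,8):dx=-6,dy=-8->C
  (3,9):dx=+1,dy=-10->D; (4,5):dx=+2,dy=-10->D; (4,6):dx=+10,dy=-1->D; (4,7):dx=+11,dy=-5->D
  (4,8):dx=+1,dy=-12->D; (4,9):dx=+8,dy=-14->D; (5,6):dx=+8,dy=+9->C; (5,7):dx=+9,dy=+5->C
  (5,8):dx=-1,dy=-2->C; (5,9):dx=+6,dy=-4->D; (6,7):dx=+1,dy=-4->D; (6,8):dx=-9,dy=-11->C
  (6,9):dx=-2,dy=-13->C; (7,8):dx=-10,dy=-7->C; (7,9):dx=-3,dy=-9->C; (8,9):dx=+7,dy=-2->D
Step 2: C = 23, D = 13, total pairs = 36.
Step 3: tau = (C - D)/(n(n-1)/2) = (23 - 13)/36 = 0.277778.
Step 4: Exact two-sided p-value (enumerate n! = 362880 permutations of y under H0): p = 0.358488.
Step 5: alpha = 0.1. fail to reject H0.

tau_b = 0.2778 (C=23, D=13), p = 0.358488, fail to reject H0.


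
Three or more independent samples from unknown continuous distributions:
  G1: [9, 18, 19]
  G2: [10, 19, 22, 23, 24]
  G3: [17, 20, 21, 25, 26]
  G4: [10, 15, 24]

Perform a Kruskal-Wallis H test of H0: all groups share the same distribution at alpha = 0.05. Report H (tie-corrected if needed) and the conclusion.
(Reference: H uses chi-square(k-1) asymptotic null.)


Step 1: Combine all N = 16 observations and assign midranks.
sorted (value, group, rank): (9,G1,1), (10,G2,2.5), (10,G4,2.5), (15,G4,4), (17,G3,5), (18,G1,6), (19,G1,7.5), (19,G2,7.5), (20,G3,9), (21,G3,10), (22,G2,11), (23,G2,12), (24,G2,13.5), (24,G4,13.5), (25,G3,15), (26,G3,16)
Step 2: Sum ranks within each group.
R_1 = 14.5 (n_1 = 3)
R_2 = 46.5 (n_2 = 5)
R_3 = 55 (n_3 = 5)
R_4 = 20 (n_4 = 3)
Step 3: H = 12/(N(N+1)) * sum(R_i^2/n_i) - 3(N+1)
     = 12/(16*17) * (14.5^2/3 + 46.5^2/5 + 55^2/5 + 20^2/3) - 3*17
     = 0.044118 * 1240.87 - 51
     = 3.744118.
Step 4: Ties present; correction factor C = 1 - 18/(16^3 - 16) = 0.995588. Corrected H = 3.744118 / 0.995588 = 3.760709.
Step 5: Under H0, H ~ chi^2(3); p-value = 0.288490.
Step 6: alpha = 0.05. fail to reject H0.

H = 3.7607, df = 3, p = 0.288490, fail to reject H0.
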